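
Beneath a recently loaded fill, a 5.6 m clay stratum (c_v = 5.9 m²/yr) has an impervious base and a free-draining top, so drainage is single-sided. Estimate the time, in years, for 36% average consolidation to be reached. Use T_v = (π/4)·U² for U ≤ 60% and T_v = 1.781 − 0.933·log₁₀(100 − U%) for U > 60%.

t ≈ 0.541 years

Drainage path length: H_d = H = 5.6 m (single drainage).
U ≤ 60%: T_v = (π/4)·U² = (π/4)×0.36² = 0.10179.
t = T_v·H_d²/c_v = 0.10179×5.6²/5.9 = 0.541 years.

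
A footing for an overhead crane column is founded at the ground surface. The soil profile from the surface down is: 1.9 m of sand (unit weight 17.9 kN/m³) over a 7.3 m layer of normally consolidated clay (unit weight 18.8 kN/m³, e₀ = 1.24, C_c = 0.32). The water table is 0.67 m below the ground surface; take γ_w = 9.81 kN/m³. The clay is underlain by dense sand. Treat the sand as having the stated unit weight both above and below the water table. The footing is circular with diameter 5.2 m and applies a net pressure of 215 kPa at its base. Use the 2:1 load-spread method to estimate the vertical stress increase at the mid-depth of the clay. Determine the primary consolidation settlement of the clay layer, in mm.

Mid-depth of clay below the ground surface: z = 1.9 + 7.3/2 = 5.55 m.
Total vertical stress at mid-clay: σ_v = 17.9×1.9 + 18.8×3.65 = 102.63 kPa.
Pore pressure: u = 9.81×(5.55 − 0.67) = 47.873 kPa.
Initial effective stress: σ'_0 = σ_v − u = 102.63 − 47.873 = 54.757 kPa.
Stress increase at mid-clay by the 2:1 spreading method:
Δσ ≈ qD²/(D+z)² = 215×5.2²/(5.2+5.55)² = 50.307 kPa
Final effective stress: σ'_f = σ'_0 + Δσ = 54.757 + 50.307 = 105.06 kPa.
Normally consolidated clay, so the full stress increment lies on the virgin compression line:
S_c = C_c·H/(1+e₀)·log₁₀(σ'_f/σ'_0) = 0.32×7.3/(1+1.24)×log₁₀(105.06/54.757)
    = 1.0429 × 0.283 = 0.2951 m

S_c ≈ 295 mm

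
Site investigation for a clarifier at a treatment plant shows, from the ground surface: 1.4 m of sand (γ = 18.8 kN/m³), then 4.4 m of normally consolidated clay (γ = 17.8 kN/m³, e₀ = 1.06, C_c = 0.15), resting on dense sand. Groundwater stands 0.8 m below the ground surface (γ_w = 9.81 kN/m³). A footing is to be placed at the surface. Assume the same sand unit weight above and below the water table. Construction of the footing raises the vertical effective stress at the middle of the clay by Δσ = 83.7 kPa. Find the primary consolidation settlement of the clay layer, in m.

Mid-depth of clay below the ground surface: z = 1.4 + 4.4/2 = 3.6 m.
Total vertical stress at mid-clay: σ_v = 18.8×1.4 + 17.8×2.2 = 65.48 kPa.
Pore pressure: u = 9.81×(3.6 − 0.8) = 27.468 kPa.
Initial effective stress: σ'_0 = σ_v − u = 65.48 − 27.468 = 38.012 kPa.
Final effective stress: σ'_f = σ'_0 + Δσ = 38.012 + 83.7 = 121.71 kPa.
Normally consolidated clay, so the full stress increment lies on the virgin compression line:
S_c = C_c·H/(1+e₀)·log₁₀(σ'_f/σ'_0) = 0.15×4.4/(1+1.06)×log₁₀(121.71/38.012)
    = 0.32039 × 0.50541 = 0.1619 m

S_c ≈ 0.162 m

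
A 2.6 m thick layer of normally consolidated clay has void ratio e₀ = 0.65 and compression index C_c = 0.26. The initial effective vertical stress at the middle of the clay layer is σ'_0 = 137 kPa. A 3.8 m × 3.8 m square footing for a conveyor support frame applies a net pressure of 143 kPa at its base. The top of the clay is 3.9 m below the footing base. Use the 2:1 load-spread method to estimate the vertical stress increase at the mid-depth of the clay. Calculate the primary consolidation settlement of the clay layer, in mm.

Mid-depth of clay below the footing base: z = 3.9 + 2.6/2 = 5.2 m.
Stress increase at mid-clay by the 2:1 spreading method:
Δσ = qBL/((B+z)(L+z)) = 143×3.8×3.8/((3.8+5.2)(3.8+5.2)) = 25.493 kPa
Final effective stress: σ'_f = σ'_0 + Δσ = 137 + 25.493 = 162.49 kPa.
Normally consolidated clay, so the full stress increment lies on the virgin compression line:
S_c = C_c·H/(1+e₀)·log₁₀(σ'_f/σ'_0) = 0.26×2.6/(1+0.65)×log₁₀(162.49/137)
    = 0.4097 × 0.074106 = 0.03036 m

S_c ≈ 30.4 mm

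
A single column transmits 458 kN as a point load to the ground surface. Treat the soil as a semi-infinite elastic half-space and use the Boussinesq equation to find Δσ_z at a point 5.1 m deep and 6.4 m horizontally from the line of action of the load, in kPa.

Δσ_z ≈ 0.79 kPa

Boussinesq vertical stress below a point load on an elastic half-space:
Δσ_z = 3P/(2πz²) · [1 + (r/z)²]^(−5/2)
r/z = 6.4/5.1 = 1.2549; [1+(r/z)²]^(−5/2) = 0.094005.
Δσ_z = 3×458/(2π×5.1²) × 0.094005 = 8.4075 × 0.094005 = 0.7903 kPa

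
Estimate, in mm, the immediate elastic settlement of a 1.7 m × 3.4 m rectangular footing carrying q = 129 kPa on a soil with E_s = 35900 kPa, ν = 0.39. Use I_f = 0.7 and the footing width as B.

S_e ≈ 3.63 mm

Immediate (elastic) settlement: S_e = q·B·(1−ν²)/E_s · I_f.
S_e = 129 × 1.7 × (1 − 0.39²) / 35900 × 0.7
    = 129 × 1.7 × 0.8479 / 35900 × 0.7
    = 0.003626 m = 3.626 mm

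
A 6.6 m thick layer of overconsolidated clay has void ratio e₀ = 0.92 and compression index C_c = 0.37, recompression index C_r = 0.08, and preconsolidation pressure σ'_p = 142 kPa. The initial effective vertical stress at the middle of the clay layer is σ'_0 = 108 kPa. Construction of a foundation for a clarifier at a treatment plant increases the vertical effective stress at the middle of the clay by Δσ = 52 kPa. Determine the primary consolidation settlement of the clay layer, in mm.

Final effective stress: σ'_f = 108 + 52 = 160 kPa.
σ'_f = 160 > σ'_p = 142 kPa, so the stress path crosses the preconsolidation pressure — recompression up to σ'_p, then virgin compression beyond:
S_c = H/(1+e₀)·[C_r·log₁₀(σ'_p/σ'_0) + C_c·log₁₀(σ'_f/σ'_p)]
    = 6.6/1.92 × [0.08×log₁₀(142/108) + 0.37×log₁₀(160/142)]
    = 3.4375 × [0.0095092 + 0.019178] = 0.09861 m

S_c ≈ 98.6 mm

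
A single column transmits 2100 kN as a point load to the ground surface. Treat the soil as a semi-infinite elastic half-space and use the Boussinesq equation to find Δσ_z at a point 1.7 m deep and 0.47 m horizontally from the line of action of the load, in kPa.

Δσ_z ≈ 289 kPa

Boussinesq vertical stress below a point load on an elastic half-space:
Δσ_z = 3P/(2πz²) · [1 + (r/z)²]^(−5/2)
r/z = 0.47/1.7 = 0.27647; [1+(r/z)²]^(−5/2) = 0.83182.
Δσ_z = 3×2100/(2π×1.7²) × 0.83182 = 346.95 × 0.83182 = 288.6 kPa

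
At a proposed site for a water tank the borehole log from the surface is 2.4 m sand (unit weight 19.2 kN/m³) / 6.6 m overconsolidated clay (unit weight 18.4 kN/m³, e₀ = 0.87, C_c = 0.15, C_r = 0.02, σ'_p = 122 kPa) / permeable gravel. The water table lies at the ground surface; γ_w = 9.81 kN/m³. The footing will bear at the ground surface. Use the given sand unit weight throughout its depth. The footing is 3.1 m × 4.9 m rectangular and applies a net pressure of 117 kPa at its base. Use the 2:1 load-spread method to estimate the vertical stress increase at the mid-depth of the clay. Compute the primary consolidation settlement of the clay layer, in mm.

S_c ≈ 9.75 mm

Mid-depth of clay below the ground surface: z = 2.4 + 6.6/2 = 5.7 m.
Total vertical stress at mid-clay: σ_v = 19.2×2.4 + 18.4×3.3 = 106.8 kPa.
Pore pressure: u = 9.81×(5.7 − 0) = 55.917 kPa.
Initial effective stress: σ'_0 = σ_v − u = 106.8 − 55.917 = 50.883 kPa.
Stress increase at mid-clay by the 2:1 spreading method:
Δσ = qBL/((B+z)(L+z)) = 117×3.1×4.9/((3.1+5.7)(4.9+5.7)) = 19.053 kPa
Final effective stress: σ'_f = 50.883 + 19.053 = 69.936 kPa.
σ'_f = 69.936 ≤ σ'_p = 122 kPa, so the clay remains overconsolidated and only the recompression index applies:
S_c = C_r·H/(1+e₀)·log₁₀(σ'_f/σ'_0) = 0.02×6.6/1.87×log₁₀(69.936/50.883)
    = 0.070588 × 0.13813 = 0.00975 m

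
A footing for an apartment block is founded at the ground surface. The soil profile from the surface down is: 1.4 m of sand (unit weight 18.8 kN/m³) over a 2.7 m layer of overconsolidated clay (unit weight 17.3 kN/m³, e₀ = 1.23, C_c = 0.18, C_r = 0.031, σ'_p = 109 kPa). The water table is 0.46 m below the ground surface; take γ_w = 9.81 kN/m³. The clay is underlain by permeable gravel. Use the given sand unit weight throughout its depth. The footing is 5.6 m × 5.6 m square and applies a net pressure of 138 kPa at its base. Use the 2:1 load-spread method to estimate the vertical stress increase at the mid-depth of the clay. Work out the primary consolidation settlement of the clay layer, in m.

Mid-depth of clay below the ground surface: z = 1.4 + 2.7/2 = 2.75 m.
Total vertical stress at mid-clay: σ_v = 18.8×1.4 + 17.3×1.35 = 49.675 kPa.
Pore pressure: u = 9.81×(2.75 − 0.46) = 22.465 kPa.
Initial effective stress: σ'_0 = σ_v − u = 49.675 − 22.465 = 27.21 kPa.
Stress increase at mid-clay by the 2:1 spreading method:
Δσ = qBL/((B+z)(L+z)) = 138×5.6×5.6/((5.6+2.75)(5.6+2.75)) = 62.07 kPa
Final effective stress: σ'_f = 27.21 + 62.07 = 89.28 kPa.
σ'_f = 89.28 ≤ σ'_p = 109 kPa, so the clay remains overconsolidated and only the recompression index applies:
S_c = C_r·H/(1+e₀)·log₁₀(σ'_f/σ'_0) = 0.031×2.7/2.23×log₁₀(89.28/27.21)
    = 0.037535 × 0.51603 = 0.01937 m

S_c ≈ 0.0194 m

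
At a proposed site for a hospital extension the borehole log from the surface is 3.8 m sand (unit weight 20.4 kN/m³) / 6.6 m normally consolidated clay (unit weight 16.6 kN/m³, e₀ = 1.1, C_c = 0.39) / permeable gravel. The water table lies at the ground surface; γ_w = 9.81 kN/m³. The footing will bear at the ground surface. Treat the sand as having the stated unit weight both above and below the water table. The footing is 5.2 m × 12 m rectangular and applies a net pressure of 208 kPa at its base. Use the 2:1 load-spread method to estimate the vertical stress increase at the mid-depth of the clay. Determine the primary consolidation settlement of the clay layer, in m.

S_c ≈ 0.337 m

Mid-depth of clay below the ground surface: z = 3.8 + 6.6/2 = 7.1 m.
Total vertical stress at mid-clay: σ_v = 20.4×3.8 + 16.6×3.3 = 132.3 kPa.
Pore pressure: u = 9.81×(7.1 − 0) = 69.651 kPa.
Initial effective stress: σ'_0 = σ_v − u = 132.3 − 69.651 = 62.649 kPa.
Stress increase at mid-clay by the 2:1 spreading method:
Δσ = qBL/((B+z)(L+z)) = 208×5.2×12/((5.2+7.1)(12+7.1)) = 55.247 kPa
Final effective stress: σ'_f = σ'_0 + Δσ = 62.649 + 55.247 = 117.9 kPa.
Normally consolidated clay, so the full stress increment lies on the virgin compression line:
S_c = C_c·H/(1+e₀)·log₁₀(σ'_f/σ'_0) = 0.39×6.6/(1+1.1)×log₁₀(117.9/62.649)
    = 1.2257 × 0.2746 = 0.3366 m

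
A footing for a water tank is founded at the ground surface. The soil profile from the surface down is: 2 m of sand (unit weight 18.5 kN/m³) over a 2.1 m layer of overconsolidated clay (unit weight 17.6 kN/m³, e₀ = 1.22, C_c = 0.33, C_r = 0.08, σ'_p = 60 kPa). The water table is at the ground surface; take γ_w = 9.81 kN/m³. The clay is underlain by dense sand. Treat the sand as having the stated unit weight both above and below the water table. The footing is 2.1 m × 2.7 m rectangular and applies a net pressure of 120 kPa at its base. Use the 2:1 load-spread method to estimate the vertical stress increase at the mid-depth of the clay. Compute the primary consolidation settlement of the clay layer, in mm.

Mid-depth of clay below the ground surface: z = 2 + 2.1/2 = 3.05 m.
Total vertical stress at mid-clay: σ_v = 18.5×2 + 17.6×1.05 = 55.48 kPa.
Pore pressure: u = 9.81×(3.05 − 0) = 29.921 kPa.
Initial effective stress: σ'_0 = σ_v − u = 55.48 − 29.921 = 25.559 kPa.
Stress increase at mid-clay by the 2:1 spreading method:
Δσ = qBL/((B+z)(L+z)) = 120×2.1×2.7/((2.1+3.05)(2.7+3.05)) = 22.977 kPa
Final effective stress: σ'_f = 25.559 + 22.977 = 48.536 kPa.
σ'_f = 48.536 ≤ σ'_p = 60 kPa, so the clay remains overconsolidated and only the recompression index applies:
S_c = C_r·H/(1+e₀)·log₁₀(σ'_f/σ'_0) = 0.08×2.1/2.22×log₁₀(48.536/25.559)
    = 0.075676 × 0.27852 = 0.02108 m

S_c ≈ 21.1 mm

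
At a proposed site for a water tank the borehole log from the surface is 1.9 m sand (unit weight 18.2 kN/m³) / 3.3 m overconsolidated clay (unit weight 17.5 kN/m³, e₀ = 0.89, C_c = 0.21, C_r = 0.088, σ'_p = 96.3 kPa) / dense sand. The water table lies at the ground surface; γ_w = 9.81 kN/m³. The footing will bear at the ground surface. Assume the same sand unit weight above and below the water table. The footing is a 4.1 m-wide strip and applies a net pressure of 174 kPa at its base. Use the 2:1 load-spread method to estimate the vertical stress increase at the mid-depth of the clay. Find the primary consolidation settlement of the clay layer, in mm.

Mid-depth of clay below the ground surface: z = 1.9 + 3.3/2 = 3.55 m.
Total vertical stress at mid-clay: σ_v = 18.2×1.9 + 17.5×1.65 = 63.455 kPa.
Pore pressure: u = 9.81×(3.55 − 0) = 34.825 kPa.
Initial effective stress: σ'_0 = σ_v − u = 63.455 − 34.825 = 28.63 kPa.
Stress increase at mid-clay by the 2:1 spreading method:
Δσ = qB/(B+z) = 174×4.1/(4.1+3.55) = 93.255 kPa
Final effective stress: σ'_f = 28.63 + 93.255 = 121.88 kPa.
σ'_f = 121.88 > σ'_p = 96.3 kPa, so the stress path crosses the preconsolidation pressure — recompression up to σ'_p, then virgin compression beyond:
S_c = H/(1+e₀)·[C_r·log₁₀(σ'_p/σ'_0) + C_c·log₁₀(σ'_f/σ'_p)]
    = 3.3/1.89 × [0.088×log₁₀(96.3/28.63) + 0.21×log₁₀(121.88/96.3)]
    = 1.746 × [0.046359 + 0.021484] = 0.1185 m

S_c ≈ 118 mm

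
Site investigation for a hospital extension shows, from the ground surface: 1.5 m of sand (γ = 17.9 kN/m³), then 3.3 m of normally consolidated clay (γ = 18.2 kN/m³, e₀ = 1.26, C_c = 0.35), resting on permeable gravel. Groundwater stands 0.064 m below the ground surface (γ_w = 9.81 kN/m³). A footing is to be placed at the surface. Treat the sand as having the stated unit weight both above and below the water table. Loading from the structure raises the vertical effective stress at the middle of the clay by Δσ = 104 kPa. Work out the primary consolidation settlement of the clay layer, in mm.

Mid-depth of clay below the ground surface: z = 1.5 + 3.3/2 = 3.15 m.
Total vertical stress at mid-clay: σ_v = 17.9×1.5 + 18.2×1.65 = 56.88 kPa.
Pore pressure: u = 9.81×(3.15 − 0.064) = 30.274 kPa.
Initial effective stress: σ'_0 = σ_v − u = 56.88 − 30.274 = 26.606 kPa.
Final effective stress: σ'_f = σ'_0 + Δσ = 26.606 + 104 = 130.61 kPa.
Normally consolidated clay, so the full stress increment lies on the virgin compression line:
S_c = C_c·H/(1+e₀)·log₁₀(σ'_f/σ'_0) = 0.35×3.3/(1+1.26)×log₁₀(130.61/26.606)
    = 0.51106 × 0.691 = 0.3531 m

S_c ≈ 353 mm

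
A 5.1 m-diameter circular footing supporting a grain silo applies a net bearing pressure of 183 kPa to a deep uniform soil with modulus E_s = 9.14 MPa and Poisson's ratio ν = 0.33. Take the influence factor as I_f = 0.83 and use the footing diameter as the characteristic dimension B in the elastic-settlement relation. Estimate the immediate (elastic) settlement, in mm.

Immediate (elastic) settlement: S_e = q·B·(1−ν²)/E_s · I_f.
E_s = 9.14 MPa = 9140 kPa.
S_e = 183 × 5.1 × (1 − 0.33²) / 9140 × 0.83
    = 183 × 5.1 × 0.8911 / 9140 × 0.83
    = 0.07552 m = 75.52 mm

S_e ≈ 75.5 mm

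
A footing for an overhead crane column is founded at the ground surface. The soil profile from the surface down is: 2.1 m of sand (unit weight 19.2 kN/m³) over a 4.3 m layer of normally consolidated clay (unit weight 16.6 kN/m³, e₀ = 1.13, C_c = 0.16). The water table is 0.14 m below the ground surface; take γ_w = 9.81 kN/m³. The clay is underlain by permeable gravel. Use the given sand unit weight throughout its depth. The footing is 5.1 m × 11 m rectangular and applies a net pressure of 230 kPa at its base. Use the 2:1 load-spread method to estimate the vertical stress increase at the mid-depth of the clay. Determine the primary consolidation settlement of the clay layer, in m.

Mid-depth of clay below the ground surface: z = 2.1 + 4.3/2 = 4.25 m.
Total vertical stress at mid-clay: σ_v = 19.2×2.1 + 16.6×2.15 = 76.01 kPa.
Pore pressure: u = 9.81×(4.25 − 0.14) = 40.319 kPa.
Initial effective stress: σ'_0 = σ_v − u = 76.01 − 40.319 = 35.691 kPa.
Stress increase at mid-clay by the 2:1 spreading method:
Δσ = qBL/((B+z)(L+z)) = 230×5.1×11/((5.1+4.25)(11+4.25)) = 90.492 kPa
Final effective stress: σ'_f = σ'_0 + Δσ = 35.691 + 90.492 = 126.18 kPa.
Normally consolidated clay, so the full stress increment lies on the virgin compression line:
S_c = C_c·H/(1+e₀)·log₁₀(σ'_f/σ'_0) = 0.16×4.3/(1+1.13)×log₁₀(126.18/35.691)
    = 0.323 × 0.54843 = 0.1771 m

S_c ≈ 0.177 m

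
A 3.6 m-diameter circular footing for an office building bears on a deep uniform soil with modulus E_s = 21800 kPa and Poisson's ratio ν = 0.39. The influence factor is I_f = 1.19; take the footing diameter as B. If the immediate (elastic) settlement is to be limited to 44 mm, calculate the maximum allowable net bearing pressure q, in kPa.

q ≈ 264 kPa

S_e = q·B·(1−ν²)/E_s · I_f  ⇒  q = S_e·E_s / (B·(1−ν²)·I_f).
q = 0.044 × 21800 / (3.6 × 0.8479 × 1.19) = 264.1 kPa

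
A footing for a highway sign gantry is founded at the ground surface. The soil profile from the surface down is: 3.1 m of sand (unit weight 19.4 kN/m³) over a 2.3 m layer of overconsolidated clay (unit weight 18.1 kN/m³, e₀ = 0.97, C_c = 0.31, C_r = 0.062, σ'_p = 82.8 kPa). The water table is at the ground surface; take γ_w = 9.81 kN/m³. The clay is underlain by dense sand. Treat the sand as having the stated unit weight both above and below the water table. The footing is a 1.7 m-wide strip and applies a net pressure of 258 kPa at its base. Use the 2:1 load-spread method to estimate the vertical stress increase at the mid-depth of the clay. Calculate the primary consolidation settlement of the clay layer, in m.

Mid-depth of clay below the ground surface: z = 3.1 + 2.3/2 = 4.25 m.
Total vertical stress at mid-clay: σ_v = 19.4×3.1 + 18.1×1.15 = 80.955 kPa.
Pore pressure: u = 9.81×(4.25 − 0) = 41.693 kPa.
Initial effective stress: σ'_0 = σ_v − u = 80.955 − 41.693 = 39.262 kPa.
Stress increase at mid-clay by the 2:1 spreading method:
Δσ = qB/(B+z) = 258×1.7/(1.7+4.25) = 73.714 kPa
Final effective stress: σ'_f = 39.262 + 73.714 = 112.98 kPa.
σ'_f = 112.98 > σ'_p = 82.8 kPa, so the stress path crosses the preconsolidation pressure — recompression up to σ'_p, then virgin compression beyond:
S_c = H/(1+e₀)·[C_r·log₁₀(σ'_p/σ'_0) + C_c·log₁₀(σ'_f/σ'_p)]
    = 2.3/1.97 × [0.062×log₁₀(82.8/39.262) + 0.31×log₁₀(112.98/82.8)]
    = 1.1675 × [0.020092 + 0.041841] = 0.07231 m

S_c ≈ 0.0723 m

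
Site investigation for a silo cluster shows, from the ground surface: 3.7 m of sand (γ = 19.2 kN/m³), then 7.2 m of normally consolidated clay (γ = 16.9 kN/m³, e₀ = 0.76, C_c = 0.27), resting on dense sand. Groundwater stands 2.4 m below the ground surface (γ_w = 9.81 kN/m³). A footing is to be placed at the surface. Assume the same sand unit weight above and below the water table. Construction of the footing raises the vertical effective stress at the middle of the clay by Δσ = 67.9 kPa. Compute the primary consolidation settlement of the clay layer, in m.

S_c ≈ 0.285 m

Mid-depth of clay below the ground surface: z = 3.7 + 7.2/2 = 7.3 m.
Total vertical stress at mid-clay: σ_v = 19.2×3.7 + 16.9×3.6 = 131.88 kPa.
Pore pressure: u = 9.81×(7.3 − 2.4) = 48.069 kPa.
Initial effective stress: σ'_0 = σ_v − u = 131.88 − 48.069 = 83.811 kPa.
Final effective stress: σ'_f = σ'_0 + Δσ = 83.811 + 67.9 = 151.71 kPa.
Normally consolidated clay, so the full stress increment lies on the virgin compression line:
S_c = C_c·H/(1+e₀)·log₁₀(σ'_f/σ'_0) = 0.27×7.2/(1+0.76)×log₁₀(151.71/83.811)
    = 1.1045 × 0.25771 = 0.2846 m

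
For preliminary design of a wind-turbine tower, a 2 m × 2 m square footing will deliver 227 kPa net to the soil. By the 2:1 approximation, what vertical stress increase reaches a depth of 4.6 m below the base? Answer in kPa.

Δσ_z ≈ 20.8 kPa

By the 2:1 method the load spreads at 1 horizontal : 2 vertical, so at depth z the loaded area has grown by z in each plan dimension:
Δσ = qBL/((B+z)(L+z)) = 227×2×2/((2+4.6)(2+4.6)) = 20.845 kPa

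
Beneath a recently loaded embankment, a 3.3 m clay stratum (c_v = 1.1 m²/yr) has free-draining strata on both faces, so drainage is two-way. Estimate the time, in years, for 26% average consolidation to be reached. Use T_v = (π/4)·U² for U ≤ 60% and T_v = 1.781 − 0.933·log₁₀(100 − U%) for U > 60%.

t ≈ 0.131 years

Drainage path length: H_d = H/2 = 1.65 m (double drainage).
U ≤ 60%: T_v = (π/4)·U² = (π/4)×0.26² = 0.053093.
t = T_v·H_d²/c_v = 0.053093×1.65²/1.1 = 0.1314 years.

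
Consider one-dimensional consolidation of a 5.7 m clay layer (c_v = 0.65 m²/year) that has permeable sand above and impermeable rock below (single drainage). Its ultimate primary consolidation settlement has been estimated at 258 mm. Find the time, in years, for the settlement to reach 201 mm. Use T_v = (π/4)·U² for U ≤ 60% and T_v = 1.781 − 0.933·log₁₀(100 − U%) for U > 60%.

t ≈ 26.3 years

Drainage path length: H_d = H = 5.7 m (single drainage).
U = S(t)/S_ult = 201/258 = 0.7791.
U > 60%: T_v = 1.781 − 0.933·log₁₀(100 − 77.907) = 0.52681.
t = T_v·H_d²/c_v = 0.52681×5.7²/0.65 = 26.33 years.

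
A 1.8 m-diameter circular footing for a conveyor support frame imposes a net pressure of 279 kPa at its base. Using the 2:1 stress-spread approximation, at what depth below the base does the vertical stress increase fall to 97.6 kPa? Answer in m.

2:1 spreading — at depth z the loaded area has grown by z in each plan dimension:
qD²/(D+z)² = Δσ_z ⇒ z = D(√(q/Δσ_z) − 1) = 1.8×(√(279/97.6) − 1) = 1.243 m

z ≈ 1.24 m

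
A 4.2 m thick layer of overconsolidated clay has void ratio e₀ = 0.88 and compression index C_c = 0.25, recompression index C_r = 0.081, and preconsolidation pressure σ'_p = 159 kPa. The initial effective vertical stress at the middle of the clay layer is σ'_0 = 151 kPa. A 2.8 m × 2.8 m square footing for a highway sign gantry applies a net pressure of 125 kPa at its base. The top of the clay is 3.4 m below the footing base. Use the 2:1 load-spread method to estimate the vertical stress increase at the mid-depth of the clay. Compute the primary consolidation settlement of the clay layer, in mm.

S_c ≈ 13.4 mm

Mid-depth of clay below the footing base: z = 3.4 + 4.2/2 = 5.5 m.
Stress increase at mid-clay by the 2:1 spreading method:
Δσ = qBL/((B+z)(L+z)) = 125×2.8×2.8/((2.8+5.5)(2.8+5.5)) = 14.226 kPa
Final effective stress: σ'_f = 151 + 14.226 = 165.23 kPa.
σ'_f = 165.23 > σ'_p = 159 kPa, so the stress path crosses the preconsolidation pressure — recompression up to σ'_p, then virgin compression beyond:
S_c = H/(1+e₀)·[C_r·log₁₀(σ'_p/σ'_0) + C_c·log₁₀(σ'_f/σ'_p)]
    = 4.2/1.88 × [0.081×log₁₀(159/151) + 0.25×log₁₀(165.23/159)]
    = 2.234 × [0.001816 + 0.0041729] = 0.01338 m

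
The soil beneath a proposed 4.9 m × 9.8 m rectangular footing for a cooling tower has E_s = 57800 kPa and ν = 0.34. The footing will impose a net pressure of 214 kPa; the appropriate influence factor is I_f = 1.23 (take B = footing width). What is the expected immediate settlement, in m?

S_e ≈ 0.0197 m

Immediate (elastic) settlement: S_e = q·B·(1−ν²)/E_s · I_f.
S_e = 214 × 4.9 × (1 − 0.34²) / 57800 × 1.23
    = 214 × 4.9 × 0.8844 / 57800 × 1.23
    = 0.01973 m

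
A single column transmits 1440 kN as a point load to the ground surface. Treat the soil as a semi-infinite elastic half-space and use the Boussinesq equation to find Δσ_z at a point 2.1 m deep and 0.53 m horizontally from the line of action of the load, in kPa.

Boussinesq vertical stress below a point load on an elastic half-space:
Δσ_z = 3P/(2πz²) · [1 + (r/z)²]^(−5/2)
r/z = 0.53/2.1 = 0.25238; [1+(r/z)²]^(−5/2) = 0.85695.
Δσ_z = 3×1440/(2π×2.1²) × 0.85695 = 155.91 × 0.85695 = 133.6 kPa

Δσ_z ≈ 134 kPa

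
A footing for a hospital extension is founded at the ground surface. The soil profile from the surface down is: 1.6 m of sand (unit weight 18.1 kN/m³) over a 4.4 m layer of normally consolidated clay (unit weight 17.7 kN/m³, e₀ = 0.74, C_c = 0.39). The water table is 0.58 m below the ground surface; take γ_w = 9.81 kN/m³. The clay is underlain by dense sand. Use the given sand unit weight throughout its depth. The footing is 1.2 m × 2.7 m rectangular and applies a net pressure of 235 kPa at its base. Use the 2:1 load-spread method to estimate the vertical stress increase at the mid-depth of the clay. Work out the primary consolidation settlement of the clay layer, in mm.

Mid-depth of clay below the ground surface: z = 1.6 + 4.4/2 = 3.8 m.
Total vertical stress at mid-clay: σ_v = 18.1×1.6 + 17.7×2.2 = 67.9 kPa.
Pore pressure: u = 9.81×(3.8 − 0.58) = 31.588 kPa.
Initial effective stress: σ'_0 = σ_v − u = 67.9 − 31.588 = 36.312 kPa.
Stress increase at mid-clay by the 2:1 spreading method:
Δσ = qBL/((B+z)(L+z)) = 235×1.2×2.7/((1.2+3.8)(2.7+3.8)) = 23.428 kPa
Final effective stress: σ'_f = σ'_0 + Δσ = 36.312 + 23.428 = 59.74 kPa.
Normally consolidated clay, so the full stress increment lies on the virgin compression line:
S_c = C_c·H/(1+e₀)·log₁₀(σ'_f/σ'_0) = 0.39×4.4/(1+0.74)×log₁₀(59.74/36.312)
    = 0.98621 × 0.21622 = 0.2132 m

S_c ≈ 213 mm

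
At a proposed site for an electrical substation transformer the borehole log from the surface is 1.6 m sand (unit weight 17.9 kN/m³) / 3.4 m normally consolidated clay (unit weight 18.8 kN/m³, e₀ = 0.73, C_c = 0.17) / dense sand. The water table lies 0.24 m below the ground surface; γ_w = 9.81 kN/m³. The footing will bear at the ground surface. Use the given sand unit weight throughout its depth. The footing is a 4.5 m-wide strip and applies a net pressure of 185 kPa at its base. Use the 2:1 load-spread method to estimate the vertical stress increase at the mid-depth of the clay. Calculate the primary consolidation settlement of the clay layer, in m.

S_c ≈ 0.218 m

Mid-depth of clay below the ground surface: z = 1.6 + 3.4/2 = 3.3 m.
Total vertical stress at mid-clay: σ_v = 17.9×1.6 + 18.8×1.7 = 60.6 kPa.
Pore pressure: u = 9.81×(3.3 − 0.24) = 30.019 kPa.
Initial effective stress: σ'_0 = σ_v − u = 60.6 − 30.019 = 30.581 kPa.
Stress increase at mid-clay by the 2:1 spreading method:
Δσ = qB/(B+z) = 185×4.5/(4.5+3.3) = 106.73 kPa
Final effective stress: σ'_f = σ'_0 + Δσ = 30.581 + 106.73 = 137.31 kPa.
Normally consolidated clay, so the full stress increment lies on the virgin compression line:
S_c = C_c·H/(1+e₀)·log₁₀(σ'_f/σ'_0) = 0.17×3.4/(1+0.73)×log₁₀(137.31/30.581)
    = 0.3341 × 0.65225 = 0.2179 m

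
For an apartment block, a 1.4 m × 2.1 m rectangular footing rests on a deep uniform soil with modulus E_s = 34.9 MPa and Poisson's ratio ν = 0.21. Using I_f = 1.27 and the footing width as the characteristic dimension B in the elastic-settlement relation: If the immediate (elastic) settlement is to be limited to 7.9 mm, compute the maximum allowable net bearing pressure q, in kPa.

q ≈ 162 kPa

E_s = 34.9 MPa = 34900 kPa.
S_e = q·B·(1−ν²)/E_s · I_f  ⇒  q = S_e·E_s / (B·(1−ν²)·I_f).
q = 0.0079 × 34900 / (1.4 × 0.9559 × 1.27) = 162.2 kPa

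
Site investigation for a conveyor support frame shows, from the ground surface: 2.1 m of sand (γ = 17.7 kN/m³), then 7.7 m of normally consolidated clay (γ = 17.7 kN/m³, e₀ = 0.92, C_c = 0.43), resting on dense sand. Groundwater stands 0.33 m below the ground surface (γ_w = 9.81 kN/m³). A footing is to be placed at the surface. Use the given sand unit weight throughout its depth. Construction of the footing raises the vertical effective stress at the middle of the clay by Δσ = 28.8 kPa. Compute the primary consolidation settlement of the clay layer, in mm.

Mid-depth of clay below the ground surface: z = 2.1 + 7.7/2 = 5.95 m.
Total vertical stress at mid-clay: σ_v = 17.7×2.1 + 17.7×3.85 = 105.31 kPa.
Pore pressure: u = 9.81×(5.95 − 0.33) = 55.132 kPa.
Initial effective stress: σ'_0 = σ_v − u = 105.31 − 55.132 = 50.178 kPa.
Final effective stress: σ'_f = σ'_0 + Δσ = 50.178 + 28.8 = 78.978 kPa.
Normally consolidated clay, so the full stress increment lies on the virgin compression line:
S_c = C_c·H/(1+e₀)·log₁₀(σ'_f/σ'_0) = 0.43×7.7/(1+0.92)×log₁₀(78.978/50.178)
    = 1.7245 × 0.19699 = 0.3397 m

S_c ≈ 340 mm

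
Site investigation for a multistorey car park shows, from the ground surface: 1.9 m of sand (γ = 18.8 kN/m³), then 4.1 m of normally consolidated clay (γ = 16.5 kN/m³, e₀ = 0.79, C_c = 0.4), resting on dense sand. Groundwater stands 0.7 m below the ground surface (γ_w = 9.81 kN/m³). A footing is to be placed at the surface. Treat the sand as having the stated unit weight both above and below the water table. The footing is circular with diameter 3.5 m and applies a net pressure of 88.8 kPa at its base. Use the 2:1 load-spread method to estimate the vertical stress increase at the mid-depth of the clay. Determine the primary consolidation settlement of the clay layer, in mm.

S_c ≈ 167 mm

Mid-depth of clay below the ground surface: z = 1.9 + 4.1/2 = 3.95 m.
Total vertical stress at mid-clay: σ_v = 18.8×1.9 + 16.5×2.05 = 69.545 kPa.
Pore pressure: u = 9.81×(3.95 − 0.7) = 31.883 kPa.
Initial effective stress: σ'_0 = σ_v − u = 69.545 − 31.883 = 37.662 kPa.
Stress increase at mid-clay by the 2:1 spreading method:
Δσ ≈ qD²/(D+z)² = 88.8×3.5²/(3.5+3.95)² = 19.599 kPa
Final effective stress: σ'_f = σ'_0 + Δσ = 37.662 + 19.599 = 57.261 kPa.
Normally consolidated clay, so the full stress increment lies on the virgin compression line:
S_c = C_c·H/(1+e₀)·log₁₀(σ'_f/σ'_0) = 0.4×4.1/(1+0.79)×log₁₀(57.261/37.662)
    = 0.9162 × 0.18196 = 0.1667 m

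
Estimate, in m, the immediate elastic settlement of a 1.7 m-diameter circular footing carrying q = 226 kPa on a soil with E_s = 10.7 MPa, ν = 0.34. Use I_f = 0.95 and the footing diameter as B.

Immediate (elastic) settlement: S_e = q·B·(1−ν²)/E_s · I_f.
E_s = 10.7 MPa = 10700 kPa.
S_e = 226 × 1.7 × (1 − 0.34²) / 10700 × 0.95
    = 226 × 1.7 × 0.8844 / 10700 × 0.95
    = 0.03017 m

S_e ≈ 0.0302 m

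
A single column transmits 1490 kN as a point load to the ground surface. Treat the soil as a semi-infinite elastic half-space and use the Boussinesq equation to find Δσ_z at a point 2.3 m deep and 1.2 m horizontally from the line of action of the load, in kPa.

Δσ_z ≈ 73.7 kPa

Boussinesq vertical stress below a point load on an elastic half-space:
Δσ_z = 3P/(2πz²) · [1 + (r/z)²]^(−5/2)
r/z = 1.2/2.3 = 0.52174; [1+(r/z)²]^(−5/2) = 0.54777.
Δσ_z = 3×1490/(2π×2.3²) × 0.54777 = 134.48 × 0.54777 = 73.66 kPa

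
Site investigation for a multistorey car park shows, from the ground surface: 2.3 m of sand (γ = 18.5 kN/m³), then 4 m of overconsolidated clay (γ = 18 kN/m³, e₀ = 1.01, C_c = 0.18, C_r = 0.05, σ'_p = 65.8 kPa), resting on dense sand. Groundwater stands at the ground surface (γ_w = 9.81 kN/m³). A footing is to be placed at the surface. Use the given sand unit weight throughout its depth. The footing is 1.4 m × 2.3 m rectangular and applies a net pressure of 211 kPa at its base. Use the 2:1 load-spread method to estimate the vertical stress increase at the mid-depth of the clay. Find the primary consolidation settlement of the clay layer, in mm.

S_c ≈ 17.4 mm

Mid-depth of clay below the ground surface: z = 2.3 + 4/2 = 4.3 m.
Total vertical stress at mid-clay: σ_v = 18.5×2.3 + 18×2 = 78.55 kPa.
Pore pressure: u = 9.81×(4.3 − 0) = 42.183 kPa.
Initial effective stress: σ'_0 = σ_v − u = 78.55 − 42.183 = 36.367 kPa.
Stress increase at mid-clay by the 2:1 spreading method:
Δσ = qBL/((B+z)(L+z)) = 211×1.4×2.3/((1.4+4.3)(2.3+4.3)) = 18.06 kPa
Final effective stress: σ'_f = 36.367 + 18.06 = 54.427 kPa.
σ'_f = 54.427 ≤ σ'_p = 65.8 kPa, so the clay remains overconsolidated and only the recompression index applies:
S_c = C_r·H/(1+e₀)·log₁₀(σ'_f/σ'_0) = 0.05×4/2.01×log₁₀(54.427/36.367)
    = 0.0995 × 0.17511 = 0.01742 m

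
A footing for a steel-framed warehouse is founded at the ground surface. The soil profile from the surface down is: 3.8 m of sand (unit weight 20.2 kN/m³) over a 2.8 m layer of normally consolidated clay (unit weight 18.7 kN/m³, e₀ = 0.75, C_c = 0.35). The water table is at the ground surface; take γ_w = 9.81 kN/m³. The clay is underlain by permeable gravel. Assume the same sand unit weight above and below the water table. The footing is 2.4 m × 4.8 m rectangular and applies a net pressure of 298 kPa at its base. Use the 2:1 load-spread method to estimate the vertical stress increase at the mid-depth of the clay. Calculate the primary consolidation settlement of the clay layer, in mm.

Mid-depth of clay below the ground surface: z = 3.8 + 2.8/2 = 5.2 m.
Total vertical stress at mid-clay: σ_v = 20.2×3.8 + 18.7×1.4 = 102.94 kPa.
Pore pressure: u = 9.81×(5.2 − 0) = 51.012 kPa.
Initial effective stress: σ'_0 = σ_v − u = 102.94 − 51.012 = 51.928 kPa.
Stress increase at mid-clay by the 2:1 spreading method:
Δσ = qBL/((B+z)(L+z)) = 298×2.4×4.8/((2.4+5.2)(4.8+5.2)) = 45.171 kPa
Final effective stress: σ'_f = σ'_0 + Δσ = 51.928 + 45.171 = 97.099 kPa.
Normally consolidated clay, so the full stress increment lies on the virgin compression line:
S_c = C_c·H/(1+e₀)·log₁₀(σ'_f/σ'_0) = 0.35×2.8/(1+0.75)×log₁₀(97.099/51.928)
    = 0.56 × 0.27181 = 0.1522 m

S_c ≈ 152 mm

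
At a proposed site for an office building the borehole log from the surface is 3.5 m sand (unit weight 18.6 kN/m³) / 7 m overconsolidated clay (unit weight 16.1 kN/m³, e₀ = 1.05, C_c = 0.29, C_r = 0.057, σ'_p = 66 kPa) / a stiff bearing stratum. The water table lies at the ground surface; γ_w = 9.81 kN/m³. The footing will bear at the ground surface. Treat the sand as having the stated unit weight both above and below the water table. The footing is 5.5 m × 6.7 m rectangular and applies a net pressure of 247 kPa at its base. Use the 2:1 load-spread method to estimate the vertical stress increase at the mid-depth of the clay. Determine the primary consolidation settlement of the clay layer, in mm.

Mid-depth of clay below the ground surface: z = 3.5 + 7/2 = 7 m.
Total vertical stress at mid-clay: σ_v = 18.6×3.5 + 16.1×3.5 = 121.45 kPa.
Pore pressure: u = 9.81×(7 − 0) = 68.67 kPa.
Initial effective stress: σ'_0 = σ_v − u = 121.45 − 68.67 = 52.78 kPa.
Stress increase at mid-clay by the 2:1 spreading method:
Δσ = qBL/((B+z)(L+z)) = 247×5.5×6.7/((5.5+7)(6.7+7)) = 53.15 kPa
Final effective stress: σ'_f = 52.78 + 53.15 = 105.93 kPa.
σ'_f = 105.93 > σ'_p = 66 kPa, so the stress path crosses the preconsolidation pressure — recompression up to σ'_p, then virgin compression beyond:
S_c = H/(1+e₀)·[C_r·log₁₀(σ'_p/σ'_0) + C_c·log₁₀(σ'_f/σ'_p)]
    = 7/2.05 × [0.057×log₁₀(66/52.78) + 0.29×log₁₀(105.93/66)]
    = 3.4146 × [0.0055332 + 0.059588] = 0.2224 m

S_c ≈ 222 mm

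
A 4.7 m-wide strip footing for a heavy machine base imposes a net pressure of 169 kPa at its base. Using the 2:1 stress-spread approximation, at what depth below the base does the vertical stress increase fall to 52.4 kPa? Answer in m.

2:1 spreading — at depth z the loaded area has grown by z in each plan dimension:
qB/(B+z) = Δσ_z ⇒ z = qB/Δσ_z − B = 169×4.7/52.4 − 4.7 = 10.46 m

z ≈ 10.5 m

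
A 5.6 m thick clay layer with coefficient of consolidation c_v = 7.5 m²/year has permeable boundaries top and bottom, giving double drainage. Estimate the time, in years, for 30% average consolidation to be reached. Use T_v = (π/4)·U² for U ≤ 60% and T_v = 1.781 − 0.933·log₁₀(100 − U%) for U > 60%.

t ≈ 0.0739 years

Drainage path length: H_d = H/2 = 2.8 m (double drainage).
U ≤ 60%: T_v = (π/4)·U² = (π/4)×0.3² = 0.070686.
t = T_v·H_d²/c_v = 0.070686×2.8²/7.5 = 0.07389 years.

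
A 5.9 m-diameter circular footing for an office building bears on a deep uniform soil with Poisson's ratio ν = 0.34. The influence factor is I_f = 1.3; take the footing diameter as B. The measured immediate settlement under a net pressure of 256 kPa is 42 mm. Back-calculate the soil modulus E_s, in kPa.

E_s ≈ 41300 kPa

S_e = q·B·(1−ν²)/E_s · I_f  ⇒  E_s = q·B·(1−ν²)·I_f / S_e.
E_s = 256 × 5.9 × 0.8844 × 1.3 / 0.042 = 41350 kPa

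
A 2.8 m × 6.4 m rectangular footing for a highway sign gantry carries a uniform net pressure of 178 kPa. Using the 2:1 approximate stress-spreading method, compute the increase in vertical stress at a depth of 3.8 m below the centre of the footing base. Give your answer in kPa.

Δσ_z ≈ 47.4 kPa

By the 2:1 method the load spreads at 1 horizontal : 2 vertical, so at depth z the loaded area has grown by z in each plan dimension:
Δσ = qBL/((B+z)(L+z)) = 178×2.8×6.4/((2.8+3.8)(6.4+3.8)) = 47.382 kPa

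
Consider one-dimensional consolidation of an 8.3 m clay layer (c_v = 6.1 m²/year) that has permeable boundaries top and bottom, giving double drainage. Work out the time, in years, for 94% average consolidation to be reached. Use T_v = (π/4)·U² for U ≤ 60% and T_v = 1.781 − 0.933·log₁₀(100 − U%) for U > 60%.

Drainage path length: H_d = H/2 = 4.15 m (double drainage).
U > 60%: T_v = 1.781 − 0.933·log₁₀(100 − 94) = 1.055.
t = T_v·H_d²/c_v = 1.055×4.15²/6.1 = 2.979 years.

t ≈ 2.98 years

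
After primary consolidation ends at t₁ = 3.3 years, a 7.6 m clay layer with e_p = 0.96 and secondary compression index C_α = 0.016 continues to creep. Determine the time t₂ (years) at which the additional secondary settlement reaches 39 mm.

S_s = C_α·H/(1+e_p)·log₁₀(t₂/t₁) ⇒ log₁₀(t₂/t₁) = S_s·(1+e_p)/(C_α·H).
log₁₀(t₂/t₁) = 0.039 × (1+0.96) / (0.016×7.6) = 0.6286
t₂ = t₁ × 10^0.6286 = 3.3 × 4.252 = 14.03 years

t₂ ≈ 14 years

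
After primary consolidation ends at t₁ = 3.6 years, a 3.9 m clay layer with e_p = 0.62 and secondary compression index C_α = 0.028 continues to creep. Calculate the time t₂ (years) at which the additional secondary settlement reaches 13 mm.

S_s = C_α·H/(1+e_p)·log₁₀(t₂/t₁) ⇒ log₁₀(t₂/t₁) = S_s·(1+e_p)/(C_α·H).
log₁₀(t₂/t₁) = 0.013 × (1+0.62) / (0.028×3.9) = 0.1929
t₂ = t₁ × 10^0.1929 = 3.6 × 1.559 = 5.613 years

t₂ ≈ 5.61 years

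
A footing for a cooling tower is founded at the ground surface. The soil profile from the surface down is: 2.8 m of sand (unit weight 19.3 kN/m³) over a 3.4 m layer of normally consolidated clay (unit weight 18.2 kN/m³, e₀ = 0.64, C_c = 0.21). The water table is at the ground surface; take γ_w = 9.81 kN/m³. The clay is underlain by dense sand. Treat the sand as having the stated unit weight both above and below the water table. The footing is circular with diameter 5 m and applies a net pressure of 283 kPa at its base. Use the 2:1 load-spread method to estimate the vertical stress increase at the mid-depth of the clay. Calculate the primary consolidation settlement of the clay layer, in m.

Mid-depth of clay below the ground surface: z = 2.8 + 3.4/2 = 4.5 m.
Total vertical stress at mid-clay: σ_v = 19.3×2.8 + 18.2×1.7 = 84.98 kPa.
Pore pressure: u = 9.81×(4.5 − 0) = 44.145 kPa.
Initial effective stress: σ'_0 = σ_v − u = 84.98 − 44.145 = 40.835 kPa.
Stress increase at mid-clay by the 2:1 spreading method:
Δσ ≈ qD²/(D+z)² = 283×5²/(5+4.5)² = 78.393 kPa
Final effective stress: σ'_f = σ'_0 + Δσ = 40.835 + 78.393 = 119.23 kPa.
Normally consolidated clay, so the full stress increment lies on the virgin compression line:
S_c = C_c·H/(1+e₀)·log₁₀(σ'_f/σ'_0) = 0.21×3.4/(1+0.64)×log₁₀(119.23/40.835)
    = 0.43537 × 0.46535 = 0.2026 m

S_c ≈ 0.203 m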